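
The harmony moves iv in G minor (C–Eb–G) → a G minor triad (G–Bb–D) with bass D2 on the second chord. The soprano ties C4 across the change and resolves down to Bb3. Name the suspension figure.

7–6 suspension.

At the second chord the bass is D2. The suspended C4 lies a seventh above the bass; after resolving down by step to Bb3, the interval above the bass becomes a sixth.
Suspension figures are named by those two intervals: 7–6.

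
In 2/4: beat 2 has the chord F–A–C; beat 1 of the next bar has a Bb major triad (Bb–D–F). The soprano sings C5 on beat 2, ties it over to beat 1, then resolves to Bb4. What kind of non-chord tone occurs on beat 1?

Suspension.

The harmony at that moment is Bb major triad (Bb, D, F); C5 is not a chord tone.
It is held over (the same pitch as the preceding C5) and left by step down to Bb4.
Held over from the previous chord and resolving down by step — a suspension.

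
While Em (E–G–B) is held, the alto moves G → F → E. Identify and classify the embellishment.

The harmony at that moment is E minor triad (E, G, B); F is not a chord tone.
It is approached by step down from G and left by step down to E.
Step in, step out in the same direction — a passing tone.

F is a passing tone.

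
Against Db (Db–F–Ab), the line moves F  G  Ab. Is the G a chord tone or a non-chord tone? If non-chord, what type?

The harmony at that moment is Db major triad (Db, F, Ab); G is not a chord tone.
It is approached by step up from F and left by step up to Ab.
Step in, step out in the same direction — a passing tone.

Non-chord tone — a passing tone.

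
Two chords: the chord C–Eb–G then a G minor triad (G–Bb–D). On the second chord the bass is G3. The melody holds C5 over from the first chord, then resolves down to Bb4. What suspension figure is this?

At the second chord the bass is G3. The suspended C5 lies a fourth above the bass; after resolving down by step to Bb4, the interval above the bass becomes a third.
Suspension figures are named by those two intervals: 4–3.

4–3 suspension.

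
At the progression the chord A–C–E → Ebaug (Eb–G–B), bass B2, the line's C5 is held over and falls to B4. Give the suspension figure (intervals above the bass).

At the second chord the bass is B2. The suspended C5 lies a ninth above the bass; after resolving down by step to B4, the interval above the bass becomes an octave.
Suspension figures are named by those two intervals: 9–8.

9–8 suspension.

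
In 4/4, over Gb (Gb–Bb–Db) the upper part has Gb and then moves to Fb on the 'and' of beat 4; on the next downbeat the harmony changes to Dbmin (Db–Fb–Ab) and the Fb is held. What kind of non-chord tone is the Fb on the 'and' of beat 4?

Anticipation.

The harmony at that moment is Gb major triad (Gb, Bb, Db); Fb is not a chord tone.
It is approached by step down from Gb and then sustained as the same pitch into the next harmony.
Arriving early and becoming a chord tone when the harmony changes — an anticipation.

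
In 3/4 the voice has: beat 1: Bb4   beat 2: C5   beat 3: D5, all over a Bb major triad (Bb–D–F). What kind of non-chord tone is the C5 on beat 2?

The harmony at that moment is Bb major triad (Bb, D, F); C5 is not a chord tone.
It is approached by step up from Bb4 and left by step up to D5.
Step in, step out in the same direction — a passing tone.

Passing tone.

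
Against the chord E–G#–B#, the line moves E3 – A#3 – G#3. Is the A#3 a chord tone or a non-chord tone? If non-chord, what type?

The harmony at that moment is E augmented triad (E, G#, B#); A#3 is not a chord tone.
It is approached by leap up from E3 and left by step down to G#3.
Leap in, step out — an appoggiatura.

Non-chord tone — an appoggiatura.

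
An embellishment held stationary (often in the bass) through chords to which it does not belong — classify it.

Pedal tone.

Approach: none. Departure: none — a single pitch is sustained while the chords change around it, passing through harmonies that do not contain it.
No melodic motion at all; the dissonance is created entirely by the moving harmonies against the stationary note — a pedal tone (pedal point).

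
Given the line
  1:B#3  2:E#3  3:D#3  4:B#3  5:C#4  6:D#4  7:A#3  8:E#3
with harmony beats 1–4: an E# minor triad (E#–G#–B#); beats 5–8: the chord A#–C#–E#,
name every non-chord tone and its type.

The harmony at that moment is E# minor triad (E#, G#, B#); D#3 is not a chord tone.
It is approached by step down from E#3 and left by leap up to B#3.
Step in, leap out — an escape tone.
The harmony at that moment is A# minor triad (A#, C#, E#); D#4 is not a chord tone.
It is approached by step up from C#4 and left by leap down to A#3.
Step in, leap out — an escape tone.

D#3 (beat 3) — escape tone; D#4 (beat 6) — escape tone.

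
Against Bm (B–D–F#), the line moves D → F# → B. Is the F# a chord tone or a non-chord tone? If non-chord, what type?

Chord tone (the fifth of B minor triad).

B minor triad contains B, D, F#; F# is the fifth, so it is a chord tone.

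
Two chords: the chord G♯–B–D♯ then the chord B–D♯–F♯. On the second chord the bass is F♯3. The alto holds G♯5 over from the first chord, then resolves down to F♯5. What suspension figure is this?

9–8 suspension.

At the second chord the bass is F♯3. The suspended G♯5 lies a ninth above the bass; after resolving down by step to F♯5, the interval above the bass becomes an octave.
Suspension figures are named by those two intervals: 9–8.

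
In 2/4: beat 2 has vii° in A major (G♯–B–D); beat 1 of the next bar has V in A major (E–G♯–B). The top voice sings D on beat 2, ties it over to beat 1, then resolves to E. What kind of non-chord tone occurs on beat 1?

Retardation.

The harmony at that moment is E major triad (E, G♯, B); D is not a chord tone.
It is held over (the same pitch as the preceding D) and left by step up to E.
Held over from the previous chord and resolving up by step — a retardation.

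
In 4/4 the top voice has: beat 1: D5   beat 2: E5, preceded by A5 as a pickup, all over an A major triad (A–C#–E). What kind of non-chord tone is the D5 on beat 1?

Appoggiatura.

The harmony at that moment is A major triad (A, C#, E); D5 is not a chord tone.
It is approached by leap down from A5 and left by step up to E5.
Leap in, step out, metrically accented — an appoggiatura.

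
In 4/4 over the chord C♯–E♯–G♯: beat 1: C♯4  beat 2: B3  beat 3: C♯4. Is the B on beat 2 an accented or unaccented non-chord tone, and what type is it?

Unaccented neighbor tone.

The harmony at that moment is C♯ major triad (C♯, E♯, G♯); B3 is not a chord tone.
It is approached by step down from C♯4 and left by step up to C♯4.
Step away and step back to the same note — a neighbor tone (lower neighbor).
It falls on a weak beat, so it is unaccented.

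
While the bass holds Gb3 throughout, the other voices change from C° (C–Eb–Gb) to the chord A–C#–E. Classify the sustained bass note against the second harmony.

Pedal tone (pedal point).

The harmony at that moment is A major triad (A, C#, E); Gb3 is not a chord tone.
It is held over (the same pitch as the preceding Gb3) and then sustained as the same pitch into the next harmony.
Sustained through a change of harmony — a pedal tone.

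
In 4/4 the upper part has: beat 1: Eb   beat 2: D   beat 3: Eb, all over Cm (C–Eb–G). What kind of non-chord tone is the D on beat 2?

Lower neighbor tone.

The harmony at that moment is C minor triad (C, Eb, G); D is not a chord tone.
It is approached by step down from Eb and left by step up to Eb.
Step away and step back to the same note — a neighbor tone (lower neighbor).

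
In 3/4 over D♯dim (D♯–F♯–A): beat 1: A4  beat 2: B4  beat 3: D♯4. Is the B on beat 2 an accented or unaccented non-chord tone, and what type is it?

Unaccented escape tone.

The harmony at that moment is D♯ diminished triad (D♯, F♯, A); B4 is not a chord tone.
It is approached by step up from A4 and left by leap down to D♯4.
Step in, leap out — an escape tone.
It falls on a weak beat, so it is unaccented.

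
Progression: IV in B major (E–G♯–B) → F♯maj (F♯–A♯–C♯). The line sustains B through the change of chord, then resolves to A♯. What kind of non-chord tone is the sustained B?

The harmony at that moment is F♯ major triad (F♯, A♯, C♯); B is not a chord tone.
It is held over (the same pitch as the preceding B) and left by step down to A♯.
Held over from the previous chord and resolving down by step — a suspension.

B is a suspension.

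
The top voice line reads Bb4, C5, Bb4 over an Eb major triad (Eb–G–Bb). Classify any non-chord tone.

C5 is a neighbor tone.

The harmony at that moment is Eb major triad (Eb, G, Bb); C5 is not a chord tone.
It is approached by step up from Bb4 and left by step down to Bb4.
Step away and step back to the same note — a neighbor tone (upper neighbor).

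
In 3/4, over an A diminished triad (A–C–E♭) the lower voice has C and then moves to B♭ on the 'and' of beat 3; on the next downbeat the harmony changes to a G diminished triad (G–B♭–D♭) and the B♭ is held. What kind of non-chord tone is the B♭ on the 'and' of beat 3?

The harmony at that moment is A diminished triad (A, C, E♭); B♭ is not a chord tone.
It is approached by step down from C and then sustained as the same pitch into the next harmony.
Arriving early and becoming a chord tone when the harmony changes — an anticipation.

Anticipation.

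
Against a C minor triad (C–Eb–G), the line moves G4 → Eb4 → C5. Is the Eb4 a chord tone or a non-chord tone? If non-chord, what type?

Chord tone (the third of C minor triad).

C minor triad contains C, Eb, G; Eb is the third, so it is a chord tone.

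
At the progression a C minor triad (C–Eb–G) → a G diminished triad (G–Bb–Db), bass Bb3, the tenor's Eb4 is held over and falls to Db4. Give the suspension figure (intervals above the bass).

4–3 suspension.

At the second chord the bass is Bb3. The suspended Eb4 lies a fourth above the bass; after resolving down by step to Db4, the interval above the bass becomes a third.
Suspension figures are named by those two intervals: 4–3.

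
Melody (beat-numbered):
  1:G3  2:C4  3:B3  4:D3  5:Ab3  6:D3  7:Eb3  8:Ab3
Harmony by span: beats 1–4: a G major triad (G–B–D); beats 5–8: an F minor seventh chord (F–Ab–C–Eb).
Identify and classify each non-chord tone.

The harmony at that moment is G major triad (G, B, D); C4 is not a chord tone.
It is approached by leap up from G3 and left by step down to B3.
Leap in, step out — an appoggiatura.
The harmony at that moment is F minor seventh chord (F, Ab, C, Eb); D3 is not a chord tone.
It is approached by leap down from Ab3 and left by step up to Eb3.
Leap in, step out — an appoggiatura.

C4 (beat 2) — appoggiatura; D3 (beat 6) — appoggiatura.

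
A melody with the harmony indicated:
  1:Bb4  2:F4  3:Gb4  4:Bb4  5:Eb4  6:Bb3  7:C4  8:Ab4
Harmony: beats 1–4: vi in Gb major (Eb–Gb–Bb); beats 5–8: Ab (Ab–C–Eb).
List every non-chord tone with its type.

F4 (beat 2) — appoggiatura; Bb3 (beat 6) — appoggiatura.

The harmony at that moment is Eb minor triad (Eb, Gb, Bb); F4 is not a chord tone.
It is approached by leap down from Bb4 and left by step up to Gb4.
Leap in, step out — an appoggiatura.
The harmony at that moment is Ab major triad (Ab, C, Eb); Bb3 is not a chord tone.
It is approached by leap down from Eb4 and left by step up to C4.
Leap in, step out — an appoggiatura.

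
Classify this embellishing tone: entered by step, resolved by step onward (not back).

Passing tone.

Approach: by step. Departure: by step, continuing in the same direction.
Stepwise on both sides with no change of direction means the note fills in the space between two different chord tones — a passing tone. (Had it turned back to its starting note it would be a neighbor tone instead.)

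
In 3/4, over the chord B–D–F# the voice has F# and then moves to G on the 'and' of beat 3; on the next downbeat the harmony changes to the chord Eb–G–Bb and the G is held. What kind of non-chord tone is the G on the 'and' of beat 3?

The harmony at that moment is B minor triad (B, D, F#); G is not a chord tone.
It is approached by step up from F# and then sustained as the same pitch into the next harmony.
Arriving early and becoming a chord tone when the harmony changes — an anticipation.

Anticipation.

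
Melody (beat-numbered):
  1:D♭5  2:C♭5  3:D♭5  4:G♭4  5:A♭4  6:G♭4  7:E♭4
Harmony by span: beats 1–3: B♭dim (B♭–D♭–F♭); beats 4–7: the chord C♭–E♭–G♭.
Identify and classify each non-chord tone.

C♭5 (beat 2) — neighbor tone; A♭4 (beat 5) — neighbor tone.

The harmony at that moment is B♭ diminished triad (B♭, D♭, F♭); C♭5 is not a chord tone.
It is approached by step down from D♭5 and left by step up to D♭5.
Step away and step back to the same note — a neighbor tone (lower neighbor).
The harmony at that moment is C♭ major triad (C♭, E♭, G♭); A♭4 is not a chord tone.
It is approached by step up from G♭4 and left by step down to G♭4.
Step away and step back to the same note — a neighbor tone (upper neighbor).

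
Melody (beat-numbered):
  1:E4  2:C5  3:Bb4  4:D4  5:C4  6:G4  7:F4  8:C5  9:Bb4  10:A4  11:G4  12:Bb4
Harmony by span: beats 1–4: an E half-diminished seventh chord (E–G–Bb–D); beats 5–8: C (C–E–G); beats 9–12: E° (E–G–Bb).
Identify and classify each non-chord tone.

C5 (beat 2) — appoggiatura; F4 (beat 7) — escape tone; A4 (beat 10) — passing tone.

The harmony at that moment is E half-diminished seventh chord (E, G, Bb, D); C5 is not a chord tone.
It is approached by leap up from E4 and left by step down to Bb4.
Leap in, step out — an appoggiatura.
The harmony at that moment is C major triad (C, E, G); F4 is not a chord tone.
It is approached by step down from G4 and left by leap up to C5.
Step in, leap out — an escape tone.
The harmony at that moment is E diminished triad (E, G, Bb); A4 is not a chord tone.
It is approached by step down from Bb4 and left by step down to G4.
Step in, step out in the same direction — a passing tone.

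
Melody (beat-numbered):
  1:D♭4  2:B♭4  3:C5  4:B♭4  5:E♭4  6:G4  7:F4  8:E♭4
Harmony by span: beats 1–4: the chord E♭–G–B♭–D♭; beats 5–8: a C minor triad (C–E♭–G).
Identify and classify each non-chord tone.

C5 (beat 3) — neighbor tone; F4 (beat 7) — passing tone.

The harmony at that moment is E♭ dominant seventh chord (E♭, G, B♭, D♭); C5 is not a chord tone.
It is approached by step up from B♭4 and left by step down to B♭4.
Step away and step back to the same note — a neighbor tone (upper neighbor).
The harmony at that moment is C minor triad (C, E♭, G); F4 is not a chord tone.
It is approached by step down from G4 and left by step down to E♭4.
Step in, step out in the same direction — a passing tone.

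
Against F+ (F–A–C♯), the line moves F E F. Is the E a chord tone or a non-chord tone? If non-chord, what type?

The harmony at that moment is F augmented triad (F, A, C♯); E is not a chord tone.
It is approached by step down from F and left by step up to F.
Step away and step back to the same note — a neighbor tone (lower neighbor).

Non-chord tone — a neighbor tone.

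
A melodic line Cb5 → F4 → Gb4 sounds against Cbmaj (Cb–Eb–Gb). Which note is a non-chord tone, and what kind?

F4 is an appoggiatura.

The harmony at that moment is Cb major triad (Cb, Eb, Gb); F4 is not a chord tone.
It is approached by leap down from Cb5 and left by step up to Gb4.
Leap in, step out — an appoggiatura.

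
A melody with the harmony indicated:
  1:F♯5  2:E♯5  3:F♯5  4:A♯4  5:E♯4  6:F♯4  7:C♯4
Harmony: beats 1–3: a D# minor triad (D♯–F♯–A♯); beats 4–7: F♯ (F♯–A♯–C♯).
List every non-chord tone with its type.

The harmony at that moment is D♯ minor triad (D♯, F♯, A♯); E♯5 is not a chord tone.
It is approached by step down from F♯5 and left by step up to F♯5.
Step away and step back to the same note — a neighbor tone (lower neighbor).
The harmony at that moment is F♯ major triad (F♯, A♯, C♯); E♯4 is not a chord tone.
It is approached by leap down from A♯4 and left by step up to F♯4.
Leap in, step out — an appoggiatura.

E♯5 (beat 2) — neighbor tone; E♯4 (beat 5) — appoggiatura.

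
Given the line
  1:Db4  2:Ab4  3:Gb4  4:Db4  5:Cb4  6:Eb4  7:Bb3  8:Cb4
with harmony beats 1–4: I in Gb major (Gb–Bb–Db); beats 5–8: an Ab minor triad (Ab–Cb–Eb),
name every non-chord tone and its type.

Ab4 (beat 2) — appoggiatura; Bb3 (beat 7) — appoggiatura.

The harmony at that moment is Gb major triad (Gb, Bb, Db); Ab4 is not a chord tone.
It is approached by leap up from Db4 and left by step down to Gb4.
Leap in, step out — an appoggiatura.
The harmony at that moment is Ab minor triad (Ab, Cb, Eb); Bb3 is not a chord tone.
It is approached by leap down from Eb4 and left by step up to Cb4.
Leap in, step out — an appoggiatura.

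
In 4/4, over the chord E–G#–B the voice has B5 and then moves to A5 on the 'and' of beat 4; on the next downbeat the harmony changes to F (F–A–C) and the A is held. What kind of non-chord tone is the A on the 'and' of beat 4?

Anticipation.

The harmony at that moment is E major triad (E, G#, B); A5 is not a chord tone.
It is approached by step down from B5 and then sustained as the same pitch into the next harmony.
Arriving early and becoming a chord tone when the harmony changes — an anticipation.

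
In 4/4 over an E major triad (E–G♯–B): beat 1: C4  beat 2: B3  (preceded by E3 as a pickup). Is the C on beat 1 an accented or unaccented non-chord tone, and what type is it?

Accented appoggiatura.

The harmony at that moment is E major triad (E, G♯, B); C4 is not a chord tone.
It is approached by leap up from E3 and left by step down to B3.
Leap in, step out — an appoggiatura.
It falls on the downbeat, so it is accented.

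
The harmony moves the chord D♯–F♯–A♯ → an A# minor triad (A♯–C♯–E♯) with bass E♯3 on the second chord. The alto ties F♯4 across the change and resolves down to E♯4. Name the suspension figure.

9–8 suspension.

At the second chord the bass is E♯3. The suspended F♯4 lies a ninth above the bass; after resolving down by step to E♯4, the interval above the bass becomes an octave.
Suspension figures are named by those two intervals: 9–8.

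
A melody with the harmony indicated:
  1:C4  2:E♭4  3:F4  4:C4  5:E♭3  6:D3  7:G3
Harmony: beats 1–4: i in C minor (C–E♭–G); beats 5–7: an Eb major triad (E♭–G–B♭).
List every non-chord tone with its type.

F4 (beat 3) — escape tone; D3 (beat 6) — escape tone.

The harmony at that moment is C minor triad (C, E♭, G); F4 is not a chord tone.
It is approached by step up from E♭4 and left by leap down to C4.
Step in, leap out — an escape tone.
The harmony at that moment is E♭ major triad (E♭, G, B♭); D3 is not a chord tone.
It is approached by step down from E♭3 and left by leap up to G3.
Step in, leap out — an escape tone.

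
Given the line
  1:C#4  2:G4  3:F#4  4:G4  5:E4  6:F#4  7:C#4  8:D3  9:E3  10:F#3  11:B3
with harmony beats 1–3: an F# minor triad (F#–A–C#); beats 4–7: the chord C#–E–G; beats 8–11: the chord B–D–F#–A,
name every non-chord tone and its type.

The harmony at that moment is F# minor triad (F#, A, C#); G4 is not a chord tone.
It is approached by leap up from C#4 and left by step down to F#4.
Leap in, step out — an appoggiatura.
The harmony at that moment is C# diminished triad (C#, E, G); F#4 is not a chord tone.
It is approached by step up from E4 and left by leap down to C#4.
Step in, leap out — an escape tone.
The harmony at that moment is B minor seventh chord (B, D, F#, A); E3 is not a chord tone.
It is approached by step up from D3 and left by step up to F#3.
Step in, step out in the same direction — a passing tone.

G4 (beat 2) — appoggiatura; F#4 (beat 6) — escape tone; E3 (beat 9) — passing tone.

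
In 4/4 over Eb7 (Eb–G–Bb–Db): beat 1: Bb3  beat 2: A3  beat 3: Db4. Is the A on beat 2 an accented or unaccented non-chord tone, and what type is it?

Unaccented escape tone.

The harmony at that moment is Eb dominant seventh chord (Eb, G, Bb, Db); A3 is not a chord tone.
It is approached by step down from Bb3 and left by leap up to Db4.
Step in, leap out — an escape tone.
It falls on a weak beat, so it is unaccented.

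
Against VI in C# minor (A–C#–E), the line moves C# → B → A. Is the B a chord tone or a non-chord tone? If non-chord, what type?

The harmony at that moment is A major triad (A, C#, E); B is not a chord tone.
It is approached by step down from C# and left by step down to A.
Step in, step out in the same direction — a passing tone.

Non-chord tone — a passing tone.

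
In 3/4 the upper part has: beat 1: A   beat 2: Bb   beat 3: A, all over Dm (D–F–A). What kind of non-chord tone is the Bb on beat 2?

Upper neighbor tone.

The harmony at that moment is D minor triad (D, F, A); Bb is not a chord tone.
It is approached by step up from A and left by step down to A.
Step away and step back to the same note — a neighbor tone (upper neighbor).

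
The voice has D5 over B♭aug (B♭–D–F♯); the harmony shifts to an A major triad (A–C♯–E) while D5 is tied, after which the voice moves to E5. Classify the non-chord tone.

The harmony at that moment is A major triad (A, C♯, E); D5 is not a chord tone.
It is held over (the same pitch as the preceding D5) and left by step up to E5.
Held over from the previous chord and resolving up by step — a retardation.

D5 is a retardation.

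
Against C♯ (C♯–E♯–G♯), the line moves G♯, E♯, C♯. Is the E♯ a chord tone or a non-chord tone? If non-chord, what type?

C# major triad contains C♯, E♯, G♯; E♯ is the third, so it is a chord tone.

Chord tone (the third of C# major triad).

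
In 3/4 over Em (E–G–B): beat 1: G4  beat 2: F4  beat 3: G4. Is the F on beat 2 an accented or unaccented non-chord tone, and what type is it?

Unaccented neighbor tone.

The harmony at that moment is E minor triad (E, G, B); F4 is not a chord tone.
It is approached by step down from G4 and left by step up to G4.
Step away and step back to the same note — a neighbor tone (lower neighbor).
It falls on a weak beat, so it is unaccented.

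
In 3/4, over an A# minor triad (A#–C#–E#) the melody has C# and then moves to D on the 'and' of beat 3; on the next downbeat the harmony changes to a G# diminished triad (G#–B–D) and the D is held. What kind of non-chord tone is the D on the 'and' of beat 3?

Anticipation.

The harmony at that moment is A# minor triad (A#, C#, E#); D is not a chord tone.
It is approached by step up from C# and then sustained as the same pitch into the next harmony.
Arriving early and becoming a chord tone when the harmony changes — an anticipation.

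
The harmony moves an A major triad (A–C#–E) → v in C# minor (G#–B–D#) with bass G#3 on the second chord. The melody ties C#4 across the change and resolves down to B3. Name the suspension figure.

4–3 suspension.

At the second chord the bass is G#3. The suspended C#4 lies a fourth above the bass; after resolving down by step to B3, the interval above the bass becomes a third.
Suspension figures are named by those two intervals: 4–3.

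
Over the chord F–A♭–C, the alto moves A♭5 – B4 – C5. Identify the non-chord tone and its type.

The harmony at that moment is F minor triad (F, A♭, C); B4 is not a chord tone.
It is approached by leap down from A♭5 and left by step up to C5.
Leap in, step out — an appoggiatura.

B4 is an appoggiatura.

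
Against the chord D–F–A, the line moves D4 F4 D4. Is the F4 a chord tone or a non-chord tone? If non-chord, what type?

D minor triad contains D, F, A; F is the third, so it is a chord tone.

Chord tone (the third of D minor triad).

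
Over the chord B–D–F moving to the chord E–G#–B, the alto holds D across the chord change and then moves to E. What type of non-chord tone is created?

The harmony at that moment is E major triad (E, G#, B); D is not a chord tone.
It is held over (the same pitch as the preceding D) and left by step up to E.
Held over from the previous chord and resolving up by step — a retardation.

D is a retardation.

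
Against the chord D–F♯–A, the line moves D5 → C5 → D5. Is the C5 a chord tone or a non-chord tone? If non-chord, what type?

The harmony at that moment is D major triad (D, F♯, A); C5 is not a chord tone.
It is approached by step down from D5 and left by step up to D5.
Step away and step back to the same note — a neighbor tone (lower neighbor).

Non-chord tone — a neighbor tone.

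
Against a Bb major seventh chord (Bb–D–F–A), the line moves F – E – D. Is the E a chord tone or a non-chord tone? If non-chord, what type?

The harmony at that moment is Bb major seventh chord (Bb, D, F, A); E is not a chord tone.
It is approached by step down from F and left by step down to D.
Step in, step out in the same direction — a passing tone.

Non-chord tone — a passing tone.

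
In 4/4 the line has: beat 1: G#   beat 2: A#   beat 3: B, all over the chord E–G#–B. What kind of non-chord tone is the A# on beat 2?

Passing tone.

The harmony at that moment is E major triad (E, G#, B); A# is not a chord tone.
It is approached by step up from G# and left by step up to B.
Step in, step out in the same direction — a passing tone.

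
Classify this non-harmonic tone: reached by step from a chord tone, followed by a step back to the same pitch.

Approach: by step. Departure: by step in the opposite direction, back to the starting pitch.
Stepwise on both sides but reversing to return to the same chord tone — a neighbor tone. (Had it continued onward in the same direction it would be a passing tone instead.)

Neighbor tone.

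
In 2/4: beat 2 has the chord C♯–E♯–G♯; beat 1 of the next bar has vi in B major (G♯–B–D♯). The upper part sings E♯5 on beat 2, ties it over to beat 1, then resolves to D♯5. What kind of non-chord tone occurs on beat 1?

Suspension.

The harmony at that moment is G♯ minor triad (G♯, B, D♯); E♯5 is not a chord tone.
It is held over (the same pitch as the preceding E♯5) and left by step down to D♯5.
Held over from the previous chord and resolving down by step — a suspension.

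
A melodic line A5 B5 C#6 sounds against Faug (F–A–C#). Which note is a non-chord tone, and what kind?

The harmony at that moment is F augmented triad (F, A, C#); B5 is not a chord tone.
It is approached by step up from A5 and left by step up to C#6.
Step in, step out in the same direction — a passing tone.

B5 is a passing tone.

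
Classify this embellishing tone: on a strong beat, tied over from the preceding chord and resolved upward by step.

Approach: by preparation — the pitch is first a chord tone, then held (tied or repeated) while the harmony changes under it. Departure: up by step. Metric position: strong.
A prepared dissonance that resolves upward by step — a retardation. (The same figure resolving downward would be a suspension.)

Retardation.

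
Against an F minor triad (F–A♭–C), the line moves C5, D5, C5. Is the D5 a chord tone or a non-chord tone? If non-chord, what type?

Non-chord tone — a neighbor tone.

The harmony at that moment is F minor triad (F, A♭, C); D5 is not a chord tone.
It is approached by step up from C5 and left by step down to C5.
Step away and step back to the same note — a neighbor tone (upper neighbor).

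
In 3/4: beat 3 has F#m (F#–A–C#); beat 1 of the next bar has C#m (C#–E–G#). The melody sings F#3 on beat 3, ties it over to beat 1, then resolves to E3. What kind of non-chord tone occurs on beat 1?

The harmony at that moment is C# minor triad (C#, E, G#); F#3 is not a chord tone.
It is held over (the same pitch as the preceding F#3) and left by step down to E3.
Held over from the previous chord and resolving down by step — a suspension.

Suspension.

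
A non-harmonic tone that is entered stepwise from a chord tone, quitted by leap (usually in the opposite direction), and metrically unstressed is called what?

Escape tone.

Approach: by step. Departure: by leap. Metric position: weak.
Step in, leap out, from a weak position — an escape tone (échappée). (It is the mirror image of the appoggiatura, which leaps in and steps out on a strong beat.)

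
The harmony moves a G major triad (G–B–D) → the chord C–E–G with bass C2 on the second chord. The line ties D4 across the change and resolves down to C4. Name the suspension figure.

9–8 suspension.

At the second chord the bass is C2. The suspended D4 lies a ninth above the bass; after resolving down by step to C4, the interval above the bass becomes an octave.
Suspension figures are named by those two intervals: 9–8.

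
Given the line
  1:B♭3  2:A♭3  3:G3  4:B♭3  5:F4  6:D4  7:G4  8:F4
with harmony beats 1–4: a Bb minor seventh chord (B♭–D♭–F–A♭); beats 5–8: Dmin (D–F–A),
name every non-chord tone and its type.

G3 (beat 3) — escape tone; G4 (beat 7) — appoggiatura.

The harmony at that moment is B♭ minor seventh chord (B♭, D♭, F, A♭); G3 is not a chord tone.
It is approached by step down from A♭3 and left by leap up to B♭3.
Step in, leap out — an escape tone.
The harmony at that moment is D minor triad (D, F, A); G4 is not a chord tone.
It is approached by leap up from D4 and left by step down to F4.
Leap in, step out — an appoggiatura.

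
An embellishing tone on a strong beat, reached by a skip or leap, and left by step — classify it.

Appoggiatura.

Approach: by leap. Departure: by step. Metric position: strong.
Leap in, step out, in a metrically strong position — an appoggiatura. (It is the mirror image of the escape tone, which steps in and leaps out from a weak position.)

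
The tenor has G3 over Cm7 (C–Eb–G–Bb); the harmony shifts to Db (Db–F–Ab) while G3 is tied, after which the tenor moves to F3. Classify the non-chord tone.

G3 is a suspension.

The harmony at that moment is Db major triad (Db, F, Ab); G3 is not a chord tone.
It is held over (the same pitch as the preceding G3) and left by step down to F3.
Held over from the previous chord and resolving down by step — a suspension.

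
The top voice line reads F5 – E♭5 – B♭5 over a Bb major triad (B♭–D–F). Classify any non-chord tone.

E♭5 is an escape tone.

The harmony at that moment is B♭ major triad (B♭, D, F); E♭5 is not a chord tone.
It is approached by step down from F5 and left by leap up to B♭5.
Step in, leap out — an escape tone.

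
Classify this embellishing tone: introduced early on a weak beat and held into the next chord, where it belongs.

Approach: ahead of the chord change (typically by step), so it is dissonant against the current harmony. Departure: none — the same pitch is restated or held and is a chord tone of the new harmony.
Dissonant first, consonant once the harmony catches up: the note simply arrives early — an anticipation. (The reverse timing, consonant first and dissonant after the change, would be a suspension or retardation.)

Anticipation.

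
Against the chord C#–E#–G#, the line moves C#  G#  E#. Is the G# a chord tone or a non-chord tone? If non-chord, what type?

Chord tone (the fifth of C# major triad).

C# major triad contains C#, E#, G#; G# is the fifth, so it is a chord tone.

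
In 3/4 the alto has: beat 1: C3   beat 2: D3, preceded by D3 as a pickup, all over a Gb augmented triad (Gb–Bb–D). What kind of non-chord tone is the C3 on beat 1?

Lower neighbor tone.

The harmony at that moment is Gb augmented triad (Gb, Bb, D); C3 is not a chord tone.
It is approached by step down from D3 and left by step up to D3.
Step away and step back to the same note — a neighbor tone (lower neighbor).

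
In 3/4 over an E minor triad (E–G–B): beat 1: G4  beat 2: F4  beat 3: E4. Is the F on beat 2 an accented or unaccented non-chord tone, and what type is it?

The harmony at that moment is E minor triad (E, G, B); F4 is not a chord tone.
It is approached by step down from G4 and left by step down to E4.
Step in, step out in the same direction — a passing tone.
It falls on a weak beat, so it is unaccented.

Unaccented passing tone.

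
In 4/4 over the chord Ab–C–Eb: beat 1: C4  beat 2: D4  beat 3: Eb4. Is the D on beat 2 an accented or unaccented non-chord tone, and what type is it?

Unaccented passing tone.

The harmony at that moment is Ab major triad (Ab, C, Eb); D4 is not a chord tone.
It is approached by step up from C4 and left by step up to Eb4.
Step in, step out in the same direction — a passing tone.
It falls on a weak beat, so it is unaccented.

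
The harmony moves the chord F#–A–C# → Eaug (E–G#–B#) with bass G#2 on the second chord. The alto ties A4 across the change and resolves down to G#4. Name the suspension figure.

9–8 suspension.

At the second chord the bass is G#2. The suspended A4 lies a ninth above the bass; after resolving down by step to G#4, the interval above the bass becomes an octave.
Suspension figures are named by those two intervals: 9–8.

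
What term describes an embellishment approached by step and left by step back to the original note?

Neighbor tone.

Approach: by step. Departure: by step in the opposite direction, back to the starting pitch.
Stepwise on both sides but reversing to return to the same chord tone — a neighbor tone. (Had it continued onward in the same direction it would be a passing tone instead.)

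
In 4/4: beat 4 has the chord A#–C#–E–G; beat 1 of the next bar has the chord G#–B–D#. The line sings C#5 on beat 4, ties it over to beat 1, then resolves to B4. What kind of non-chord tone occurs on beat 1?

The harmony at that moment is G# minor triad (G#, B, D#); C#5 is not a chord tone.
It is held over (the same pitch as the preceding C#5) and left by step down to B4.
Held over from the previous chord and resolving down by step — a suspension.

Suspension.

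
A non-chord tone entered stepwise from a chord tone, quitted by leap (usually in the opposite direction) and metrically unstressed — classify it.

Escape tone.

Approach: by step. Departure: by leap. Metric position: weak.
Step in, leap out, from a weak position — an escape tone (échappée). (It is the mirror image of the appoggiatura, which leaps in and steps out on a strong beat.)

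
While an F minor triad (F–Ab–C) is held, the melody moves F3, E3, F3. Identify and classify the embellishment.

The harmony at that moment is F minor triad (F, Ab, C); E3 is not a chord tone.
It is approached by step down from F3 and left by step up to F3.
Step away and step back to the same note — a neighbor tone (lower neighbor).

E3 is a neighbor tone.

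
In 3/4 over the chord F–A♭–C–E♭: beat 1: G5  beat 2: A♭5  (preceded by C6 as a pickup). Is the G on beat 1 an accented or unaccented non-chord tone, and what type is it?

The harmony at that moment is F minor seventh chord (F, A♭, C, E♭); G5 is not a chord tone.
It is approached by leap down from C6 and left by step up to A♭5.
Leap in, step out — an appoggiatura.
It falls on the downbeat, so it is accented.

Accented appoggiatura.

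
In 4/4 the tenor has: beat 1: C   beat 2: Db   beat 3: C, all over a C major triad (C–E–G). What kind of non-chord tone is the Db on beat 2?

Upper neighbor tone.

The harmony at that moment is C major triad (C, E, G); Db is not a chord tone.
It is approached by step up from C and left by step down to C.
Step away and step back to the same note — a neighbor tone (upper neighbor).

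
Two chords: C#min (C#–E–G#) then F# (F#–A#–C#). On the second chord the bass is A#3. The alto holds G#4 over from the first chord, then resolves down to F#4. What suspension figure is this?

At the second chord the bass is A#3. The suspended G#4 lies a seventh above the bass; after resolving down by step to F#4, the interval above the bass becomes a sixth.
Suspension figures are named by those two intervals: 7–6.

7–6 suspension.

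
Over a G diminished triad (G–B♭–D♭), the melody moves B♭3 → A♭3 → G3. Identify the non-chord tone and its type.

A♭3 is a passing tone.

The harmony at that moment is G diminished triad (G, B♭, D♭); A♭3 is not a chord tone.
It is approached by step down from B♭3 and left by step down to G3.
Step in, step out in the same direction — a passing tone.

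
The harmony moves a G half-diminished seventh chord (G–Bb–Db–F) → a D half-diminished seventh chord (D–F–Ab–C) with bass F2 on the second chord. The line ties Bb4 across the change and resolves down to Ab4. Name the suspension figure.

4–3 suspension.

At the second chord the bass is F2. The suspended Bb4 lies a fourth above the bass; after resolving down by step to Ab4, the interval above the bass becomes a third.
Suspension figures are named by those two intervals: 4–3.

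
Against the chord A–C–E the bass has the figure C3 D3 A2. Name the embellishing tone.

D3 is an escape tone.

The harmony at that moment is A minor triad (A, C, E); D3 is not a chord tone.
It is approached by step up from C3 and left by leap down to A2.
Step in, leap out — an escape tone.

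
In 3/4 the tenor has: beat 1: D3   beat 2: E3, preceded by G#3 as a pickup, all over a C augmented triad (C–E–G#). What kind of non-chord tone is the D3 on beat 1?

The harmony at that moment is C augmented triad (C, E, G#); D3 is not a chord tone.
It is approached by leap down from G#3 and left by step up to E3.
Leap in, step out, metrically accented — an appoggiatura.

Appoggiatura.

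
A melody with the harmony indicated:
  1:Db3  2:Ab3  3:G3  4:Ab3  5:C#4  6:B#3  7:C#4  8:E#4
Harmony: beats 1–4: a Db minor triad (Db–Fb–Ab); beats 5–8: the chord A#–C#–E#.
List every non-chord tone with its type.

The harmony at that moment is Db minor triad (Db, Fb, Ab); G3 is not a chord tone.
It is approached by step down from Ab3 and left by step up to Ab3.
Step away and step back to the same note — a neighbor tone (lower neighbor).
The harmony at that moment is A# minor triad (A#, C#, E#); B#3 is not a chord tone.
It is approached by step down from C#4 and left by step up to C#4.
Step away and step back to the same note — a neighbor tone (lower neighbor).

G3 (beat 3) — neighbor tone; B#3 (beat 6) — neighbor tone.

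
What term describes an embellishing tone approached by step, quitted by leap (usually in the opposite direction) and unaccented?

Escape tone.

Approach: by step. Departure: by leap. Metric position: weak.
Step in, leap out, from a weak position — an escape tone (échappée). (It is the mirror image of the appoggiatura, which leaps in and steps out on a strong beat.)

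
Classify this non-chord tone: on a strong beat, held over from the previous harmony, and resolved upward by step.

Approach: by preparation — the pitch is first a chord tone, then held (tied or repeated) while the harmony changes under it. Departure: up by step. Metric position: strong.
A prepared dissonance that resolves upward by step — a retardation. (The same figure resolving downward would be a suspension.)

Retardation.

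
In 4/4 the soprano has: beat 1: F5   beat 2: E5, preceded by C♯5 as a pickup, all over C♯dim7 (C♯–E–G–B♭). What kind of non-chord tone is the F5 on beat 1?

Appoggiatura.

The harmony at that moment is C♯ diminished seventh chord (C♯, E, G, B♭); F5 is not a chord tone.
It is approached by leap up from C♯5 and left by step down to E5.
Leap in, step out, metrically accented — an appoggiatura.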